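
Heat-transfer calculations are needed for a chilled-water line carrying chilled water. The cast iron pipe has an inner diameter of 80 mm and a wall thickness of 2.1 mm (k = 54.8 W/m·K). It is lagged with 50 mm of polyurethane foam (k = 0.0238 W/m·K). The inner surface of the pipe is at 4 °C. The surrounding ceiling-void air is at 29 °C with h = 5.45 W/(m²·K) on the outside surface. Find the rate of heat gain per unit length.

q′ ≈ 4.5 W/m

Cylindrical conduction, so R = ln(r₂/r₁)/(2πkL) per layer, in series:
R_cast iron pipe wall = ln(42.1/40)/(2π×54.8×1) = 1.486×10^-4 K/W
R_polyurethane foam = ln(92.1/42.1)/(2π×0.0238×1) = 5.235 K/W
R_outer film = 1/(h_o·2πr_oL) = 1/(5.45×2π×0.0921×1) = 0.3171 K/W
R_total = 5.552 K/W
Q = ΔT/R_total = 25/5.552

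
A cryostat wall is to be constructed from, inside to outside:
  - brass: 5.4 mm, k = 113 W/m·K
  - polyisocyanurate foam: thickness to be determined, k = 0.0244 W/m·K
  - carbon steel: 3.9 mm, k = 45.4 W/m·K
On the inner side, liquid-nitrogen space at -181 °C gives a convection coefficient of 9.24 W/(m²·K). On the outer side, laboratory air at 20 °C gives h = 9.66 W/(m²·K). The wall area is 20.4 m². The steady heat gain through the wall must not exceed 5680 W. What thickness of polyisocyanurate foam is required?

Series thermal resistances:
R_inner film = 1/(h_i·A) = 1/(9.24×20.4) = 0.005305 K/W
R_brass = L/(kA) = 0.0054/(113×20.4) = 2.343×10^-6 K/W
R_carbon steel = L/(kA) = 0.0039/(45.4×20.4) = 4.211×10^-6 K/W
R_outer film = 1/(h_o·A) = 1/(9.66×20.4) = 0.005074 K/W
Sum of the known resistances R_other = 0.01039 K/W
Required total resistance R_tot = ΔT/Q_allow = 201/5680 = 0.03539 K/W
R_polyisocyanurate foam = R_tot − R_other = 0.025 K/W
L = R·k·A = 0.025×0.0244×20.4

L ≈ 12.4 mm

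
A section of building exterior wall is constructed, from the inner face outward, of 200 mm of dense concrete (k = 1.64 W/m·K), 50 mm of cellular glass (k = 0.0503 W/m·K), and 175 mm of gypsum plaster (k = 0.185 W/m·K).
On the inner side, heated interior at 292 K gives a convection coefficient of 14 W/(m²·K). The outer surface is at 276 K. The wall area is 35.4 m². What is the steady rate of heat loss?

Q ≈ 265 W

Thermal resistances in series:
R_inner film = 1/(h_i·A) = 1/(14×35.4) = 0.002018 K/W
R_dense concrete = L/(kA) = 0.2/(1.64×35.4) = 0.003445 K/W
R_cellular glass = L/(kA) = 0.05/(0.0503×35.4) = 0.02808 K/W
R_gypsum plaster = L/(kA) = 0.175/(0.185×35.4) = 0.02672 K/W
R_total = 0.06026 K/W
Q = ΔT / R_total = 16 / 0.06026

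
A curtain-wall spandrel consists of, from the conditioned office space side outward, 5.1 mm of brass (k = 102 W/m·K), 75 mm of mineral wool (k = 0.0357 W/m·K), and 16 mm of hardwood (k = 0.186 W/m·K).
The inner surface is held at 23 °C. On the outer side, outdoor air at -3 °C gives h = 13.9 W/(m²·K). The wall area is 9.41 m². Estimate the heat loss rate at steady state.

Treating each layer as a thermal resistance in series:
R_brass = L/(kA) = 0.0051/(102×9.41) = 5.313×10^-6 K/W
R_mineral wool = L/(kA) = 0.075/(0.0357×9.41) = 0.2233 K/W
R_hardwood = L/(kA) = 0.016/(0.186×9.41) = 0.009141 K/W
R_outer film = 1/(h_o·A) = 1/(13.9×9.41) = 0.007645 K/W
R_total = 0.24 K/W
Q = ΔT / R_total = 26 / 0.24

Q ≈ 108 W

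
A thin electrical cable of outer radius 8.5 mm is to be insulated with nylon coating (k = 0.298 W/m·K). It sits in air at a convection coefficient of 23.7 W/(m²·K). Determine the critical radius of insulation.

r_cr ≈ 12.6 mm

For a cylinder r_cr = k/h = 0.298/23.7
r_cr = 12.6 mm; since the bare radius (8.5 mm) is below r_cr, adding a thin layer of insulation will *increase* heat loss.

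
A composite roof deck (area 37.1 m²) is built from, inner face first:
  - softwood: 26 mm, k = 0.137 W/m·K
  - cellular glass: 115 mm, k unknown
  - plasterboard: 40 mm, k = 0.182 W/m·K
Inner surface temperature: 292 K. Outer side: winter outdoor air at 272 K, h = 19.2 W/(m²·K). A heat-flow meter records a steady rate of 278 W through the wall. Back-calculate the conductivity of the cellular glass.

k ≈ 0.0521 W/(m·K)

Thermal resistances in series:
R_softwood = L/(kA) = 0.026/(0.137×37.1) = 0.005115 K/W
R_plasterboard = L/(kA) = 0.04/(0.182×37.1) = 0.005924 K/W
R_outer film = 1/(h_o·A) = 1/(19.2×37.1) = 0.001404 K/W
Sum of known resistances R_other = 0.01244 K/W
Total R = ΔT/Q = 20/278 = 0.07194 K/W
R_cellular glass = R_total − R_other = 0.0595 K/W
k = L/(R·A) = 0.115/(0.0595×37.1)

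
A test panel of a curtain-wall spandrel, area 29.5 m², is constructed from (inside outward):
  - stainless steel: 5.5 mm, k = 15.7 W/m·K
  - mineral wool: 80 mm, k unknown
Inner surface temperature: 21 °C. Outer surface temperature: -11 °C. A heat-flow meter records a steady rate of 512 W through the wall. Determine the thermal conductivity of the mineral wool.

k ≈ 0.0434 W/(m·K)

Model the wall as resistances in series:
R_stainless steel = L/(kA) = 0.0055/(15.7×29.5) = 1.188×10^-5 K/W
Sum of known resistances R_other = 1.188×10^-5 K/W
Total R = ΔT/Q = 32/512 = 0.0625 K/W
R_mineral wool = R_total − R_other = 0.06249 K/W
k = L/(R·A) = 0.08/(0.06249×29.5)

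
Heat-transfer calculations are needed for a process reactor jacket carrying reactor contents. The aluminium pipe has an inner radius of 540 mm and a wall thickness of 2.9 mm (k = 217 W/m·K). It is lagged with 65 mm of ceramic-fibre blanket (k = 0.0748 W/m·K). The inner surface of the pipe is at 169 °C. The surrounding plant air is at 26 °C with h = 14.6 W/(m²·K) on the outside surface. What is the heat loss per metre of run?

Radial resistances (cylindrical: R_cond = ln(r_o/r_i)/(2πkL), R_conv = 1/(h·2πrL)):
R_aluminium pipe wall = ln(542.9/540)/(2π×217×1) = 3.928×10^-6 K/W
R_ceramic-fibre blanket = ln(607.9/542.9)/(2π×0.0748×1) = 0.2406 K/W
R_outer film = 1/(h_o·2πr_oL) = 1/(14.6×2π×0.6079×1) = 0.01793 K/W
R_total = 0.2586 K/W
Q = ΔT/R_total = 143/0.2586

q′ ≈ 553 W/m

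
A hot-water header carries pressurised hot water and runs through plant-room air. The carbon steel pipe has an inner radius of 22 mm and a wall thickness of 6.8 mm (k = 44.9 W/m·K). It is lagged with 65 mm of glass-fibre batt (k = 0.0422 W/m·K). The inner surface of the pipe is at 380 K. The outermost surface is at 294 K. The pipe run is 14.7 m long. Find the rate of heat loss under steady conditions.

Treating each annulus and film as a series resistance:
R_carbon steel pipe wall = ln(28.8/22)/(2π×44.9×14.7) = 6.495×10^-5 K/W
R_glass-fibre batt = ln(93.8/28.8)/(2π×0.0422×14.7) = 0.3029 K/W
R_total = 0.303 K/W
Q = ΔT/R_total = 86/0.303

Q ≈ 284 W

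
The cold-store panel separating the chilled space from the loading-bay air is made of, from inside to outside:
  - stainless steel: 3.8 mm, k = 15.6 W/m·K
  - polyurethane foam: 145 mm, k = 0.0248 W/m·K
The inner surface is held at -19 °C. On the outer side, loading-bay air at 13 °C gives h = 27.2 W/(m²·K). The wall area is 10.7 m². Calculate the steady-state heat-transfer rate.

Q ≈ 58.2 W

Series thermal resistances:
R_stainless steel = L/(kA) = 0.0038/(15.6×10.7) = 2.277×10^-5 K/W
R_polyurethane foam = L/(kA) = 0.145/(0.0248×10.7) = 0.5464 K/W
R_outer film = 1/(h_o·A) = 1/(27.2×10.7) = 0.003436 K/W
R_total = 0.5499 K/W
Q = ΔT / R_total = 32 / 0.5499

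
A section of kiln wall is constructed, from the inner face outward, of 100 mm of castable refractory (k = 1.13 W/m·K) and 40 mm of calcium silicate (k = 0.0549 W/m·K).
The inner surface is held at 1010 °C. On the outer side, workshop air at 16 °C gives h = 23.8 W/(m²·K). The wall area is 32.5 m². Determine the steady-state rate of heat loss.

Q ≈ 37600 W

Model the wall as resistances in series:
R_castable refractory = L/(kA) = 0.1/(1.13×32.5) = 0.002723 K/W
R_calcium silicate = L/(kA) = 0.04/(0.0549×32.5) = 0.02242 K/W
R_outer film = 1/(h_o·A) = 1/(23.8×32.5) = 0.001293 K/W
R_total = 0.02643 K/W
Q = ΔT / R_total = 994 / 0.02643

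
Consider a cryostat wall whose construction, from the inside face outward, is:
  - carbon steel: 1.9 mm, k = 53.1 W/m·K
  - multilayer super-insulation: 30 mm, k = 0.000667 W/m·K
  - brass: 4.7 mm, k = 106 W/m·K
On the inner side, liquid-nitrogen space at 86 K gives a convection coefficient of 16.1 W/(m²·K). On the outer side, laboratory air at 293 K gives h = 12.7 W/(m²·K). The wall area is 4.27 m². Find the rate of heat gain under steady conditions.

Treating each layer as a thermal resistance in series:
R_inner film = 1/(h_i·A) = 1/(16.1×4.27) = 0.01455 K/W
R_carbon steel = L/(kA) = 0.0019/(53.1×4.27) = 8.38×10^-6 K/W
R_multilayer super-insulation = L/(kA) = 0.03/(0.000667×4.27) = 10.53 K/W
R_brass = L/(kA) = 0.0047/(106×4.27) = 1.038×10^-5 K/W
R_outer film = 1/(h_o·A) = 1/(12.7×4.27) = 0.01844 K/W
R_total = 10.57 K/W
Q = ΔT / R_total = 207 / 10.57

Q ≈ 19.6 W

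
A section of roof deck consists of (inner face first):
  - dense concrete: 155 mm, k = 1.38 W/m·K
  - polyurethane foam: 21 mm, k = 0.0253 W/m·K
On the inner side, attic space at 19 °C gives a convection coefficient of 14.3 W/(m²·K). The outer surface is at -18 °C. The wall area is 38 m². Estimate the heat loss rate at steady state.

Q ≈ 1390 W

Using the resistance-network approach (series):
R_inner film = 1/(h_i·A) = 1/(14.3×38) = 0.00184 K/W
R_dense concrete = L/(kA) = 0.155/(1.38×38) = 0.002956 K/W
R_polyurethane foam = L/(kA) = 0.021/(0.0253×38) = 0.02184 K/W
R_total = 0.02664 K/W
Q = ΔT / R_total = 37 / 0.02664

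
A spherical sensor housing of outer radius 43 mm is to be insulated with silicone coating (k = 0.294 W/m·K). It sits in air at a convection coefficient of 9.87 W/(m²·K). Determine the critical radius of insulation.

r_cr ≈ 59.6 mm

For a sphere r_cr = 2k/h = 2×0.294/9.87
r_cr = 59.6 mm; since the bare radius (43 mm) is below r_cr, adding a thin layer of insulation will *increase* heat loss.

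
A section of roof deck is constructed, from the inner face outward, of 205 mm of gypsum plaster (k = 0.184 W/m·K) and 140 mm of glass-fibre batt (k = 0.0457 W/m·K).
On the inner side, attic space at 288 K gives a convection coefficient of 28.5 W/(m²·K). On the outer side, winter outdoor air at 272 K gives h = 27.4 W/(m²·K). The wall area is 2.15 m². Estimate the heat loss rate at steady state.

Q ≈ 8.1 W

Model the wall as resistances in series:
R_inner film = 1/(h_i·A) = 1/(28.5×2.15) = 0.01632 K/W
R_gypsum plaster = L/(kA) = 0.205/(0.184×2.15) = 0.5182 K/W
R_glass-fibre batt = L/(kA) = 0.14/(0.0457×2.15) = 1.425 K/W
R_outer film = 1/(h_o·A) = 1/(27.4×2.15) = 0.01698 K/W
R_total = 1.976 K/W
Q = ΔT / R_total = 16 / 1.976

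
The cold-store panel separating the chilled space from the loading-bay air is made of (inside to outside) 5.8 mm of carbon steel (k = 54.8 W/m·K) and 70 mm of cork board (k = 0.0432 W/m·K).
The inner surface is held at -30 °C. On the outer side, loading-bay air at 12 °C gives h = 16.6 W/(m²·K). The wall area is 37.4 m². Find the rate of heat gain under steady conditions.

Series thermal resistances:
R_carbon steel = L/(kA) = 0.0058/(54.8×37.4) = 2.83×10^-6 K/W
R_cork board = L/(kA) = 0.07/(0.0432×37.4) = 0.04333 K/W
R_outer film = 1/(h_o·A) = 1/(16.6×37.4) = 0.001611 K/W
R_total = 0.04494 K/W
Q = ΔT / R_total = 42 / 0.04494

Q ≈ 935 W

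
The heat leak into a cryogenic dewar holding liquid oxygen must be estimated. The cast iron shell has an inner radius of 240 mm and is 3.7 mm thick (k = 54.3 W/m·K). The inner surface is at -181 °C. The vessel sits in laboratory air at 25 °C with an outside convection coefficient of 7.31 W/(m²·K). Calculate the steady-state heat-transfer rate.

Q ≈ 1120 W

Radial (spherical) resistances in series:
R_cast iron shell = (1/0.24 − 1/0.2437)/(4π×54.3) = 9.271×10^-5 K/W
R_outer film = 1/(h·4πr_o²) = 1/(7.31×4π×0.2437²) = 0.1833 K/W
R_total = 0.1834 K/W
Q = ΔT/R_total = 206/0.1834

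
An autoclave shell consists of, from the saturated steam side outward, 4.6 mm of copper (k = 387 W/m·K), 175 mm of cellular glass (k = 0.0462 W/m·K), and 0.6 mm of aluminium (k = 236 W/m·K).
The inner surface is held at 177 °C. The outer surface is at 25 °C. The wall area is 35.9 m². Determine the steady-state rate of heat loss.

Q ≈ 1440 W

Series thermal resistances:
R_copper = L/(kA) = 0.0046/(387×35.9) = 3.311×10^-7 K/W
R_cellular glass = L/(kA) = 0.175/(0.0462×35.9) = 0.1055 K/W
R_aluminium = L/(kA) = 0.0006/(236×35.9) = 7.082×10^-8 K/W
R_total = 0.1055 K/W
Q = ΔT / R_total = 152 / 0.1055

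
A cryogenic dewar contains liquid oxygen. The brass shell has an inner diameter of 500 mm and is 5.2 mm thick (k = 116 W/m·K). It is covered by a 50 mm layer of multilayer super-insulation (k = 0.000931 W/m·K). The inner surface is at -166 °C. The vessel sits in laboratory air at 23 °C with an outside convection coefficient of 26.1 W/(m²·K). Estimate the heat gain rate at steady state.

Spherical conduction: R = (1/r_in − 1/r_out)/(4πk) per layer; series-sum.
R_brass shell = (1/0.25 − 1/0.2552)/(4π×116) = 5.591×10^-5 K/W
R_multilayer super-insulation = (1/0.2552 − 1/0.3052)/(4π×0.000931) = 54.87 K/W
R_outer film = 1/(h·4πr_o²) = 1/(26.1×4π×0.3052²) = 0.03273 K/W
R_total = 54.9 K/W
Q = ΔT/R_total = 189/54.9

Q ≈ 3.44 W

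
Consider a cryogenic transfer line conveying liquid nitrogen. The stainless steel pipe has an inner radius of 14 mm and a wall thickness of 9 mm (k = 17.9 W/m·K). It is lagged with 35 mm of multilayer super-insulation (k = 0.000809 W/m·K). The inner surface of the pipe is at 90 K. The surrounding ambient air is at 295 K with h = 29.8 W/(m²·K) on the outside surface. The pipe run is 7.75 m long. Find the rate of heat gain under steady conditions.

Q ≈ 8.73 W

Per-layer cylindrical resistances, series-summed:
R_stainless steel pipe wall = ln(23/14)/(2π×17.9×7.75) = 5.695×10^-4 K/W
R_multilayer super-insulation = ln(58/23)/(2π×0.000809×7.75) = 23.48 K/W
R_outer film = 1/(h_o·2πr_oL) = 1/(29.8×2π×0.058×7.75) = 0.01188 K/W
R_total = 23.49 K/W
Q = ΔT/R_total = 205/23.49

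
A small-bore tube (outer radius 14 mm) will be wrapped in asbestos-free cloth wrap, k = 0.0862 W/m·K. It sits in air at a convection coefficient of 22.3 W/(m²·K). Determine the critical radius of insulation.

r_cr ≈ 3.87 mm

For a cylinder r_cr = k/h = 0.0862/22.3
r_cr = 3.87 mm; since the bare radius (14 mm) is above r_cr, any added insulation will reduce heat loss.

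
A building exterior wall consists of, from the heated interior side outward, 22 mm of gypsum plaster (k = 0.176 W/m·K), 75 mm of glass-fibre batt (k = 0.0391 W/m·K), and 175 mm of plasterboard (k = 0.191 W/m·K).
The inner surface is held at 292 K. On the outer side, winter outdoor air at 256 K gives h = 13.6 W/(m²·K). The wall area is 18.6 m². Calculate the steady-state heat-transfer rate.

Q ≈ 221 W

Using the resistance-network approach (series):
R_gypsum plaster = L/(kA) = 0.022/(0.176×18.6) = 0.00672 K/W
R_glass-fibre batt = L/(kA) = 0.075/(0.0391×18.6) = 0.1031 K/W
R_plasterboard = L/(kA) = 0.175/(0.191×18.6) = 0.04926 K/W
R_outer film = 1/(h_o·A) = 1/(13.6×18.6) = 0.003953 K/W
R_total = 0.1631 K/W
Q = ΔT / R_total = 36 / 0.1631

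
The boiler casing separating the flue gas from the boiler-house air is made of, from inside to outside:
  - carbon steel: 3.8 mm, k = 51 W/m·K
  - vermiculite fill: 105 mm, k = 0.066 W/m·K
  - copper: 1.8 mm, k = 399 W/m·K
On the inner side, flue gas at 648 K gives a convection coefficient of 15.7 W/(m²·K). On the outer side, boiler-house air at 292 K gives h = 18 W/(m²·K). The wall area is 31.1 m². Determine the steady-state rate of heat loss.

Q ≈ 6470 W

Series thermal resistances:
R_inner film = 1/(h_i·A) = 1/(15.7×31.1) = 0.002048 K/W
R_carbon steel = L/(kA) = 0.0038/(51×31.1) = 2.396×10^-6 K/W
R_vermiculite fill = L/(kA) = 0.105/(0.066×31.1) = 0.05115 K/W
R_copper = L/(kA) = 0.0018/(399×31.1) = 1.451×10^-7 K/W
R_outer film = 1/(h_o·A) = 1/(18×31.1) = 0.001786 K/W
R_total = 0.05499 K/W
Q = ΔT / R_total = 356 / 0.05499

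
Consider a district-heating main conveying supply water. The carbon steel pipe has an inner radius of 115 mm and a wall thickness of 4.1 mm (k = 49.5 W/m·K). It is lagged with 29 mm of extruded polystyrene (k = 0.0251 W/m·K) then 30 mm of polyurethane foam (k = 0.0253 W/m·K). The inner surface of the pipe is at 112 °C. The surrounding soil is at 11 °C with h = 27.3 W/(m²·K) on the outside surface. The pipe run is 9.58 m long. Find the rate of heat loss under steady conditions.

Radial resistances (cylindrical: R_cond = ln(r_o/r_i)/(2πkL), R_conv = 1/(h·2πrL)):
R_carbon steel pipe wall = ln(119.1/115)/(2π×49.5×9.58) = 1.176×10^-5 K/W
R_extruded polystyrene = ln(148.1/119.1)/(2π×0.0251×9.58) = 0.1442 K/W
R_polyurethane foam = ln(178.1/148.1)/(2π×0.0253×9.58) = 0.1211 K/W
R_outer film = 1/(h_o·2πr_oL) = 1/(27.3×2π×0.1781×9.58) = 0.003417 K/W
R_total = 0.2688 K/W
Q = ΔT/R_total = 101/0.2688

Q ≈ 376 W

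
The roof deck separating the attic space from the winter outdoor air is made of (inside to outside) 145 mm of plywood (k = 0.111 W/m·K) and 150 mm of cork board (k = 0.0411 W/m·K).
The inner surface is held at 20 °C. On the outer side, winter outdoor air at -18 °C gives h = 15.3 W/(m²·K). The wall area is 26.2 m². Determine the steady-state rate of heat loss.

Q ≈ 198 W

Thermal resistances in series:
R_plywood = L/(kA) = 0.145/(0.111×26.2) = 0.04986 K/W
R_cork board = L/(kA) = 0.15/(0.0411×26.2) = 0.1393 K/W
R_outer film = 1/(h_o·A) = 1/(15.3×26.2) = 0.002495 K/W
R_total = 0.1917 K/W
Q = ΔT / R_total = 38 / 0.1917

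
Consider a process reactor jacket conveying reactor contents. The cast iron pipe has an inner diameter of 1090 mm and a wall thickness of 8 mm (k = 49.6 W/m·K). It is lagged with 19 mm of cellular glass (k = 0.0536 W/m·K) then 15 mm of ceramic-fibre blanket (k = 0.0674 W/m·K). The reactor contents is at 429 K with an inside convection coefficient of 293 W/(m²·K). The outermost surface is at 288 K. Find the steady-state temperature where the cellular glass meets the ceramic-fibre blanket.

T ≈ 341 K

Radial resistances (cylindrical: R_cond = ln(r_o/r_i)/(2πkL), R_conv = 1/(h·2πrL)):
R_inner film = 1/(h_i·2πr₁L) = 1/(293×2π×0.545×1) = 9.967×10^-4 K/W
R_cast iron pipe wall = ln(553/545)/(2π×49.6×1) = 4.676×10^-5 K/W
R_cellular glass = ln(572/553)/(2π×0.0536×1) = 0.1003 K/W
R_ceramic-fibre blanket = ln(587/572)/(2π×0.0674×1) = 0.06113 K/W
R_total = 0.1625 K/W
Q = ΔT/R_total = 141/0.1625
Q = 868 W/m
T_interface = T_inner − Q·ΣR(inner→interface) = 429 − 868×0.1013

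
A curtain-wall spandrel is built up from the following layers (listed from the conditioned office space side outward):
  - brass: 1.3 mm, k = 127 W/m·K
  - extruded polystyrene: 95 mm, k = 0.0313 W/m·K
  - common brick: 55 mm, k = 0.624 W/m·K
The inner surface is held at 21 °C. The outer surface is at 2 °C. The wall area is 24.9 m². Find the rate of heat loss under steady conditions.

Q ≈ 151 W

Series thermal resistances:
R_brass = L/(kA) = 0.0013/(127×24.9) = 4.111×10^-7 K/W
R_extruded polystyrene = L/(kA) = 0.095/(0.0313×24.9) = 0.1219 K/W
R_common brick = L/(kA) = 0.055/(0.624×24.9) = 0.00354 K/W
R_total = 0.1254 K/W
Q = ΔT / R_total = 19 / 0.1254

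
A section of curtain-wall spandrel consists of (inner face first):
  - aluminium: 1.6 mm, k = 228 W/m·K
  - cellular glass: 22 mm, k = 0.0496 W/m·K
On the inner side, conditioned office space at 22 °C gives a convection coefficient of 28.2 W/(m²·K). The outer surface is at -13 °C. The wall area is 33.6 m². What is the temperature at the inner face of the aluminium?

T ≈ 19.4 °C

Treating each layer as a thermal resistance in series:
R_inner film = 1/(h_i·A) = 1/(28.2×33.6) = 0.001055 K/W
R_aluminium = L/(kA) = 0.0016/(228×33.6) = 2.089×10^-7 K/W
R_cellular glass = L/(kA) = 0.022/(0.0496×33.6) = 0.0132 K/W
R_total = 0.01426 K/W;  Q = ΔT/R_total = 35/0.01426 = 2455 W
T_interface = T_inner − Q·ΣR(inner→interface) = 22 − 2460×0.001055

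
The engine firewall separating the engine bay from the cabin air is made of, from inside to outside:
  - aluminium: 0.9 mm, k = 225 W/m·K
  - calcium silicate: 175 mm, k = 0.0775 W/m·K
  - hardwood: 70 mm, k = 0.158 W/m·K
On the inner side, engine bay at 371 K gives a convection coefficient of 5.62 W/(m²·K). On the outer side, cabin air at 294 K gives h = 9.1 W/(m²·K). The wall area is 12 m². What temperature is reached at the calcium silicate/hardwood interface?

Model the wall as resistances in series:
R_inner film = 1/(h_i·A) = 1/(5.62×12) = 0.01483 K/W
R_aluminium = L/(kA) = 0.0009/(225×12) = 3.333×10^-7 K/W
R_calcium silicate = L/(kA) = 0.175/(0.0775×12) = 0.1882 K/W
R_hardwood = L/(kA) = 0.07/(0.158×12) = 0.03692 K/W
R_outer film = 1/(h_o·A) = 1/(9.1×12) = 0.009158 K/W
R_total = 0.2491 K/W;  Q = ΔT/R_total = 77/0.2491 = 309.1 W
T_interface = T_inner − Q·ΣR(inner→interface) = 371 − 309×0.203

T ≈ 308 K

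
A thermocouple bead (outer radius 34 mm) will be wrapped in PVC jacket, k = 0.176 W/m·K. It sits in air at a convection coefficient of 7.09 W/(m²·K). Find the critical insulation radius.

For a sphere r_cr = 2k/h = 2×0.176/7.09
r_cr = 49.6 mm; since the bare radius (34 mm) is below r_cr, adding a thin layer of insulation will *increase* heat loss.

r_cr ≈ 49.6 mm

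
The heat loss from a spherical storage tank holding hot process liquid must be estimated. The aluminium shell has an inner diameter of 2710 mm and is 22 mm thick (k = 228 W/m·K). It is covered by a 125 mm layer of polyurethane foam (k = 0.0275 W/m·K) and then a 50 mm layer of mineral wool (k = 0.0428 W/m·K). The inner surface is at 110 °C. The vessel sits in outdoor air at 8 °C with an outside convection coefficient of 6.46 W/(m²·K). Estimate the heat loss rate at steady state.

Each spherical layer contributes R = (1/r_i − 1/r_o)/(4πk):
R_aluminium shell = (1/1.355 − 1/1.377)/(4π×228) = 4.115×10^-6 K/W
R_polyurethane foam = (1/1.377 − 1/1.502)/(4π×0.0275) = 0.1749 K/W
R_mineral wool = (1/1.502 − 1/1.552)/(4π×0.0428) = 0.03988 K/W
R_outer film = 1/(h·4πr_o²) = 1/(6.46×4π×1.552²) = 0.005114 K/W
R_total = 0.2199 K/W
Q = ΔT/R_total = 102/0.2199

Q ≈ 464 W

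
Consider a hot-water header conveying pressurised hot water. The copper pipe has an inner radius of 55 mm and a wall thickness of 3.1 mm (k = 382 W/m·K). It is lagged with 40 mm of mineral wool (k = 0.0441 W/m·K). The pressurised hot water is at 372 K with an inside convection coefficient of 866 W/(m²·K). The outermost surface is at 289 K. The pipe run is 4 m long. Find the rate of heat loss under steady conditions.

Q ≈ 175 W

Per-layer cylindrical resistances, series-summed:
R_inner film = 1/(h_i·2πr₁L) = 1/(866×2π×0.055×4) = 8.354×10^-4 K/W
R_copper pipe wall = ln(58.1/55)/(2π×382×4) = 5.711×10^-6 K/W
R_mineral wool = ln(98.1/58.1)/(2π×0.0441×4) = 0.4726 K/W
R_total = 0.4735 K/W
Q = ΔT/R_total = 83/0.4735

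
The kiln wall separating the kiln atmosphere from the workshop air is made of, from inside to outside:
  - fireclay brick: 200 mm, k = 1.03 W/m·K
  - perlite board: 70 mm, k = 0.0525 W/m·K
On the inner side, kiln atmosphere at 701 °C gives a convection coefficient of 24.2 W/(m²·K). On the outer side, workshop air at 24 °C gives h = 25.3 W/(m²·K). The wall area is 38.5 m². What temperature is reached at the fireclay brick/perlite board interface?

T ≈ 602 °C

Series thermal resistances:
R_inner film = 1/(h_i·A) = 1/(24.2×38.5) = 0.001073 K/W
R_fireclay brick = L/(kA) = 0.2/(1.03×38.5) = 0.005044 K/W
R_perlite board = L/(kA) = 0.07/(0.0525×38.5) = 0.03463 K/W
R_outer film = 1/(h_o·A) = 1/(25.3×38.5) = 0.001027 K/W
R_total = 0.04178 K/W;  Q = ΔT/R_total = 677/0.04178 = 16210 W
T_interface = T_inner − Q·ΣR(inner→interface) = 701 − 16200×0.006117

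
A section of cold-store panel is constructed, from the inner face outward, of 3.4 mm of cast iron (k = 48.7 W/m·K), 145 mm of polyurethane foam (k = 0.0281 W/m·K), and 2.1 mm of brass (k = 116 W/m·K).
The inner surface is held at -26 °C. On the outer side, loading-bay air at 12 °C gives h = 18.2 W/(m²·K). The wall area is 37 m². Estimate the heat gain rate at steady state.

Thermal resistances in series:
R_cast iron = L/(kA) = 0.0034/(48.7×37) = 1.887×10^-6 K/W
R_polyurethane foam = L/(kA) = 0.145/(0.0281×37) = 0.1395 K/W
R_brass = L/(kA) = 0.0021/(116×37) = 4.893×10^-7 K/W
R_outer film = 1/(h_o·A) = 1/(18.2×37) = 0.001485 K/W
R_total = 0.141 K/W
Q = ΔT / R_total = 38 / 0.141

Q ≈ 270 W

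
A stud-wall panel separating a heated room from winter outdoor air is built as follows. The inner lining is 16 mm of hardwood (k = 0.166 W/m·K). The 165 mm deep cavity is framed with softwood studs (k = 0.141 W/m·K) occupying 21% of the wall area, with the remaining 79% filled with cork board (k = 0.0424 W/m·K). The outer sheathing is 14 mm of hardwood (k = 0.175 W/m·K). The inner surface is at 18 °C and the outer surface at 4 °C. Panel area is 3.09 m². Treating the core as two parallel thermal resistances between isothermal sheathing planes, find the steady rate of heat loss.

Q ≈ 15.5 W

Sheathing layers in series; stud and cavity paths in parallel between them.
R_inner = 0.016/(0.166×3.09) = 0.03119 K/W
R_stud  = 0.165/(0.141×0.21×3.09) = 1.803 K/W
R_cav   = 0.165/(0.0424×0.79×3.09) = 1.594 K/W
1/R_core = 1/R_stud + 1/R_cav → R_core = 0.8462 K/W
R_outer = 0.014/(0.175×3.09) = 0.02589 K/W
R_total = 0.9032 K/W
Q = ΔT/R_total = 14/0.9032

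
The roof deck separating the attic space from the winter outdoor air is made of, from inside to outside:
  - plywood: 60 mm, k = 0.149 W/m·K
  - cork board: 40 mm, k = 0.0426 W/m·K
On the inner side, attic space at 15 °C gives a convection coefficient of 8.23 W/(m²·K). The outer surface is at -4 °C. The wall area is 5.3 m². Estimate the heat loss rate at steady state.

Treating each layer as a thermal resistance in series:
R_inner film = 1/(h_i·A) = 1/(8.23×5.3) = 0.02293 K/W
R_plywood = L/(kA) = 0.06/(0.149×5.3) = 0.07598 K/W
R_cork board = L/(kA) = 0.04/(0.0426×5.3) = 0.1772 K/W
R_total = 0.2761 K/W
Q = ΔT / R_total = 19 / 0.2761

Q ≈ 68.8 W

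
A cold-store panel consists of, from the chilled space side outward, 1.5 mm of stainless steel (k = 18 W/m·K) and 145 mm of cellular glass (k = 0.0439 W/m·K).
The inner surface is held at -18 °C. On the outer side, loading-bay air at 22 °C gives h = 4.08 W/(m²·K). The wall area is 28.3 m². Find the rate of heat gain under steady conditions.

Q ≈ 319 W

Thermal resistances in series:
R_stainless steel = L/(kA) = 0.0015/(18×28.3) = 2.945×10^-6 K/W
R_cellular glass = L/(kA) = 0.145/(0.0439×28.3) = 0.1167 K/W
R_outer film = 1/(h_o·A) = 1/(4.08×28.3) = 0.008661 K/W
R_total = 0.1254 K/W
Q = ΔT / R_total = 40 / 0.1254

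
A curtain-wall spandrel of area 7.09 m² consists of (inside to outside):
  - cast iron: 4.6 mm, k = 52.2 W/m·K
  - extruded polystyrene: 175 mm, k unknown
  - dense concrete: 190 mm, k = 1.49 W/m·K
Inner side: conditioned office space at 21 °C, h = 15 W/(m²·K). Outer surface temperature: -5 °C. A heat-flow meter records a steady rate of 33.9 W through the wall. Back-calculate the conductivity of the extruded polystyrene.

Series thermal resistances:
R_inner film = 1/(h_i·A) = 1/(15×7.09) = 0.009403 K/W
R_cast iron = L/(kA) = 0.0046/(52.2×7.09) = 1.243×10^-5 K/W
R_dense concrete = L/(kA) = 0.19/(1.49×7.09) = 0.01799 K/W
Sum of known resistances R_other = 0.0274 K/W
Total R = ΔT/Q = 26/33.9 = 0.767 K/W
R_extruded polystyrene = R_total − R_other = 0.7396 K/W
k = L/(R·A) = 0.175/(0.7396×7.09)

k ≈ 0.0334 W/(m·K)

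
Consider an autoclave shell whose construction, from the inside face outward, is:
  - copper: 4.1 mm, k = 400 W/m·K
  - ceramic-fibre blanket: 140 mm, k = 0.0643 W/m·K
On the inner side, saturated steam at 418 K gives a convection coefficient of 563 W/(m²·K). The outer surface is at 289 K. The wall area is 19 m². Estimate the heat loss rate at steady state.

Q ≈ 1120 W

Using the resistance-network approach (series):
R_inner film = 1/(h_i·A) = 1/(563×19) = 9.348×10^-5 K/W
R_copper = L/(kA) = 0.0041/(400×19) = 5.395×10^-7 K/W
R_ceramic-fibre blanket = L/(kA) = 0.14/(0.0643×19) = 0.1146 K/W
R_total = 0.1147 K/W
Q = ΔT / R_total = 129 / 0.1147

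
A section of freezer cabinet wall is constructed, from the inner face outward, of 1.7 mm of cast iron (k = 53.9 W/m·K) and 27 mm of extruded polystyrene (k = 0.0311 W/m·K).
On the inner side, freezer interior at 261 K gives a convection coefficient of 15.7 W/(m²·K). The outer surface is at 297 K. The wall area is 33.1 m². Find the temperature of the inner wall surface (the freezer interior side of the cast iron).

Treating each layer as a thermal resistance in series:
R_inner film = 1/(h_i·A) = 1/(15.7×33.1) = 0.001924 K/W
R_cast iron = L/(kA) = 0.0017/(53.9×33.1) = 9.529×10^-7 K/W
R_extruded polystyrene = L/(kA) = 0.027/(0.0311×33.1) = 0.02623 K/W
R_total = 0.02815 K/W;  Q = ΔT/R_total = 36/0.02815 = 1279 W
T_interface = T_inner + Q·ΣR(inner→interface) = 261 + 1280×0.001924

T ≈ 263 K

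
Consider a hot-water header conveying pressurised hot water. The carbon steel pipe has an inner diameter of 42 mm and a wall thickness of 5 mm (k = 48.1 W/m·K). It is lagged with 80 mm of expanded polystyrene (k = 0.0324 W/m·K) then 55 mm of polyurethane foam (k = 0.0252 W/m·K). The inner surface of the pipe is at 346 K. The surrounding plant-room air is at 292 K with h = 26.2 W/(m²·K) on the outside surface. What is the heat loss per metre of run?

For a radial system each layer contributes R = ln(r_out/r_in)/(2πkL); films add R = 1/(hA).
R_carbon steel pipe wall = ln(26/21)/(2π×48.1×1) = 7.067×10^-4 K/W
R_expanded polystyrene = ln(106/26)/(2π×0.0324×1) = 6.903 K/W
R_polyurethane foam = ln(161/106)/(2π×0.0252×1) = 2.64 K/W
R_outer film = 1/(h_o·2πr_oL) = 1/(26.2×2π×0.161×1) = 0.03773 K/W
R_total = 9.581 K/W
Q = ΔT/R_total = 54/9.581

q′ ≈ 5.64 W/m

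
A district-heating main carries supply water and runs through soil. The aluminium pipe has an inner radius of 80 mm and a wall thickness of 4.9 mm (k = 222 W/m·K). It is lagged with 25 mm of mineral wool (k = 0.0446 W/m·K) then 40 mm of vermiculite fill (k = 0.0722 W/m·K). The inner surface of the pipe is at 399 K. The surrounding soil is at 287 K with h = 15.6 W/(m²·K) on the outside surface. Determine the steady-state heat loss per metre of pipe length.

For a radial system each layer contributes R = ln(r_out/r_in)/(2πkL); films add R = 1/(hA).
R_aluminium pipe wall = ln(84.9/80)/(2π×222×1) = 4.262×10^-5 K/W
R_mineral wool = ln(109.9/84.9)/(2π×0.0446×1) = 0.921 K/W
R_vermiculite fill = ln(149.9/109.9)/(2π×0.0722×1) = 0.6842 K/W
R_outer film = 1/(h_o·2πr_oL) = 1/(15.6×2π×0.1499×1) = 0.06806 K/W
R_total = 1.673 K/W
Q = ΔT/R_total = 112/1.673

q′ ≈ 66.9 W/m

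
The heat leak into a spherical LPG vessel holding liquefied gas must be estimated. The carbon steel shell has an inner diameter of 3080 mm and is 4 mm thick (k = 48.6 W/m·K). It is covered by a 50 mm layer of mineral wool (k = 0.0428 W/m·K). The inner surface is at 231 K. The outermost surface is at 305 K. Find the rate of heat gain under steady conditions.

Radial (spherical) resistances in series:
R_carbon steel shell = (1/1.54 − 1/1.544)/(4π×48.6) = 2.755×10^-6 K/W
R_mineral wool = (1/1.544 − 1/1.594)/(4π×0.0428) = 0.03777 K/W
R_total = 0.03778 K/W
Q = ΔT/R_total = 74/0.03778

Q ≈ 1960 W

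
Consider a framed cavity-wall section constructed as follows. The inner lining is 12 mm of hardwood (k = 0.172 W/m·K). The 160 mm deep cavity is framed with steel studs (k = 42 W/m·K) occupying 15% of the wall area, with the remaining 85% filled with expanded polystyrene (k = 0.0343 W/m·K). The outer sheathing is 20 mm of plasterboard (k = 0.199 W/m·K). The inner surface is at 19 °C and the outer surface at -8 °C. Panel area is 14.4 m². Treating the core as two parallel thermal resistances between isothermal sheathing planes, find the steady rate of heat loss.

Sheathing layers in series; stud and cavity paths in parallel between them.
R_inner = 0.012/(0.172×14.4) = 0.004845 K/W
R_stud  = 0.16/(42×0.15×14.4) = 0.001764 K/W
R_cav   = 0.16/(0.0343×0.85×14.4) = 0.3811 K/W
1/R_core = 1/R_stud + 1/R_cav → R_core = 0.001756 K/W
R_outer = 0.02/(0.199×14.4) = 0.006979 K/W
R_total = 0.01358 K/W
Q = ΔT/R_total = 27/0.01358

Q ≈ 1990 W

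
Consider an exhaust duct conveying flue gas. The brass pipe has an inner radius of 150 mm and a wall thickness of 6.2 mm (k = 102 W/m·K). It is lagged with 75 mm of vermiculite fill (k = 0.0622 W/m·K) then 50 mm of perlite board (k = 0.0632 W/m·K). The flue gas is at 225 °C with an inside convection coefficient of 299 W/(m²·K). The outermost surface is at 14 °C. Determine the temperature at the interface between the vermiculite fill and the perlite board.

T ≈ 83.4 °C

Per-layer cylindrical resistances, series-summed:
R_inner film = 1/(h_i·2πr₁L) = 1/(299×2π×0.15×1) = 0.003549 K/W
R_brass pipe wall = ln(156.2/150)/(2π×102×1) = 6.32×10^-5 K/W
R_vermiculite fill = ln(231.2/156.2)/(2π×0.0622×1) = 1.003 K/W
R_perlite board = ln(281.2/231.2)/(2π×0.0632×1) = 0.493 K/W
R_total = 1.5 K/W
Q = ΔT/R_total = 211/1.5
Q = 141 W/m
T_interface = T_inner − Q·ΣR(inner→interface) = 225 − 141×1.007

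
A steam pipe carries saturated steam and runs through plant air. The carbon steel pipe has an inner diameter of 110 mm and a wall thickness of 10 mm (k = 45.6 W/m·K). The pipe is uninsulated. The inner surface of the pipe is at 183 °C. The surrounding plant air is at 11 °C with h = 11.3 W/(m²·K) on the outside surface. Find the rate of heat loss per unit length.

Radial resistances (cylindrical: R_cond = ln(r_o/r_i)/(2πkL), R_conv = 1/(h·2πrL)):
R_carbon steel pipe wall = ln(65/55)/(2π×45.6×1) = 5.831×10^-4 K/W
R_outer film = 1/(h_o·2πr_oL) = 1/(11.3×2π×0.065×1) = 0.2167 K/W
R_total = 0.2173 K/W
Q = ΔT/R_total = 172/0.2173

q′ ≈ 792 W/m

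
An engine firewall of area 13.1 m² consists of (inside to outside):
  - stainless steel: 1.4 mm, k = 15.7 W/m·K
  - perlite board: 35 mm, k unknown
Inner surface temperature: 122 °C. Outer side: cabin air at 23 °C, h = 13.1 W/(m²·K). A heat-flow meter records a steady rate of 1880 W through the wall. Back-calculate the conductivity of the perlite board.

Series thermal resistances:
R_stainless steel = L/(kA) = 0.0014/(15.7×13.1) = 6.807×10^-6 K/W
R_outer film = 1/(h_o·A) = 1/(13.1×13.1) = 0.005827 K/W
Sum of known resistances R_other = 0.005834 K/W
Total R = ΔT/Q = 99/1880 = 0.05266 K/W
R_perlite board = R_total − R_other = 0.04683 K/W
k = L/(R·A) = 0.035/(0.04683×13.1)

k ≈ 0.0571 W/(m·K)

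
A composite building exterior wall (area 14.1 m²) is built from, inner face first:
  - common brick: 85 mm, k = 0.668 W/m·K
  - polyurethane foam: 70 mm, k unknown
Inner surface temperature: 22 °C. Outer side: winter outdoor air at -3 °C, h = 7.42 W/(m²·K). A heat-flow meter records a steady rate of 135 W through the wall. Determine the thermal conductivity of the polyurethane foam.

k ≈ 0.0298 W/(m·K)

Treating each layer as a thermal resistance in series:
R_common brick = L/(kA) = 0.085/(0.668×14.1) = 0.009025 K/W
R_outer film = 1/(h_o·A) = 1/(7.42×14.1) = 0.009558 K/W
Sum of known resistances R_other = 0.01858 K/W
Total R = ΔT/Q = 25/135 = 0.1852 K/W
R_polyurethane foam = R_total − R_other = 0.1666 K/W
k = L/(R·A) = 0.07/(0.1666×14.1)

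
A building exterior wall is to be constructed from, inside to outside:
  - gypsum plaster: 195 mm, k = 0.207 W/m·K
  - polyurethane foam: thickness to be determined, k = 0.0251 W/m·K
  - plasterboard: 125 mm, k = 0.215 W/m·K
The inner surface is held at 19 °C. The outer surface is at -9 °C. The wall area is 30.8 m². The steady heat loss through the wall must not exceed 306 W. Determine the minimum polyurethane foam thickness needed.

L ≈ 32.5 mm

Using the resistance-network approach (series):
R_gypsum plaster = L/(kA) = 0.195/(0.207×30.8) = 0.03059 K/W
R_plasterboard = L/(kA) = 0.125/(0.215×30.8) = 0.01888 K/W
Sum of the known resistances R_other = 0.04946 K/W
Required total resistance R_tot = ΔT/Q_allow = 28/306 = 0.0915 K/W
R_polyurethane foam = R_tot − R_other = 0.04204 K/W
L = R·k·A = 0.04204×0.0251×30.8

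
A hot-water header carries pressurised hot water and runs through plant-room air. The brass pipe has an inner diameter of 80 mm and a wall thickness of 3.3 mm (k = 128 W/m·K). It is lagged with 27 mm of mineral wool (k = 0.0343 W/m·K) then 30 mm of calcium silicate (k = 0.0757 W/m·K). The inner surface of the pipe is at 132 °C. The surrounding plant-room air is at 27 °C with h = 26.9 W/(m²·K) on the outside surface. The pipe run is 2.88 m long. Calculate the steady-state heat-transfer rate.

Q ≈ 99 W

Cylindrical conduction, so R = ln(r₂/r₁)/(2πkL) per layer, in series:
R_brass pipe wall = ln(43.3/40)/(2π×128×2.88) = 3.423×10^-5 K/W
R_mineral wool = ln(70.3/43.3)/(2π×0.0343×2.88) = 0.7808 K/W
R_calcium silicate = ln(100.3/70.3)/(2π×0.0757×2.88) = 0.2594 K/W
R_outer film = 1/(h_o·2πr_oL) = 1/(26.9×2π×0.1003×2.88) = 0.02048 K/W
R_total = 1.061 K/W
Q = ΔT/R_total = 105/1.061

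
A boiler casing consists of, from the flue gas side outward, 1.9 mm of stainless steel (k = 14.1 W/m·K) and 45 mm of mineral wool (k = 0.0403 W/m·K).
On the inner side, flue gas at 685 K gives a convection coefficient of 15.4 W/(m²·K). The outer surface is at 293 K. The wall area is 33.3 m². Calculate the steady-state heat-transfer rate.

Q ≈ 11000 W

Using the resistance-network approach (series):
R_inner film = 1/(h_i·A) = 1/(15.4×33.3) = 0.00195 K/W
R_stainless steel = L/(kA) = 0.0019/(14.1×33.3) = 4.047×10^-6 K/W
R_mineral wool = L/(kA) = 0.045/(0.0403×33.3) = 0.03353 K/W
R_total = 0.03549 K/W
Q = ΔT / R_total = 392 / 0.03549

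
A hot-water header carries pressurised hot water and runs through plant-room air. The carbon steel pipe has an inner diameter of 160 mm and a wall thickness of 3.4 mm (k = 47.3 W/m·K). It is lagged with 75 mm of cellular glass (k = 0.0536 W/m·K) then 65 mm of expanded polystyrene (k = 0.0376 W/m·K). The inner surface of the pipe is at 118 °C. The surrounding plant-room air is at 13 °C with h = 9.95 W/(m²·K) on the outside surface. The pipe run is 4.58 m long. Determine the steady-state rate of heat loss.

Q ≈ 140 W

Treating each annulus and film as a series resistance:
R_carbon steel pipe wall = ln(83.4/80)/(2π×47.3×4.58) = 3.058×10^-5 K/W
R_cellular glass = ln(158.4/83.4)/(2π×0.0536×4.58) = 0.4159 K/W
R_expanded polystyrene = ln(223.4/158.4)/(2π×0.0376×4.58) = 0.3178 K/W
R_outer film = 1/(h_o·2πr_oL) = 1/(9.95×2π×0.2234×4.58) = 0.01563 K/W
R_total = 0.7493 K/W
Q = ΔT/R_total = 105/0.7493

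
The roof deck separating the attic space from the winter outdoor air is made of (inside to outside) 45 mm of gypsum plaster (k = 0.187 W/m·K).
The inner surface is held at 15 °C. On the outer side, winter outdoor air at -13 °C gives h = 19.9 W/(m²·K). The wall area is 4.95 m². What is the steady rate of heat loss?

Q ≈ 476 W

Model the wall as resistances in series:
R_gypsum plaster = L/(kA) = 0.045/(0.187×4.95) = 0.04861 K/W
R_outer film = 1/(h_o·A) = 1/(19.9×4.95) = 0.01015 K/W
R_total = 0.05877 K/W
Q = ΔT / R_total = 28 / 0.05877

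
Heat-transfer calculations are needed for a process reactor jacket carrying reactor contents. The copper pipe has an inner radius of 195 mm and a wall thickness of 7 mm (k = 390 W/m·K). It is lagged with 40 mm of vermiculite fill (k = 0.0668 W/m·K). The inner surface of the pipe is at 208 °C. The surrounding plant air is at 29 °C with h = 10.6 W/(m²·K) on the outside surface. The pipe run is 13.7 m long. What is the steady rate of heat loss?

For a radial system each layer contributes R = ln(r_out/r_in)/(2πkL); films add R = 1/(hA).
R_copper pipe wall = ln(202/195)/(2π×390×13.7) = 1.051×10^-6 K/W
R_vermiculite fill = ln(242/202)/(2π×0.0668×13.7) = 0.03142 K/W
R_outer film = 1/(h_o·2πr_oL) = 1/(10.6×2π×0.242×13.7) = 0.004529 K/W
R_total = 0.03595 K/W
Q = ΔT/R_total = 179/0.03595

Q ≈ 4980 W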